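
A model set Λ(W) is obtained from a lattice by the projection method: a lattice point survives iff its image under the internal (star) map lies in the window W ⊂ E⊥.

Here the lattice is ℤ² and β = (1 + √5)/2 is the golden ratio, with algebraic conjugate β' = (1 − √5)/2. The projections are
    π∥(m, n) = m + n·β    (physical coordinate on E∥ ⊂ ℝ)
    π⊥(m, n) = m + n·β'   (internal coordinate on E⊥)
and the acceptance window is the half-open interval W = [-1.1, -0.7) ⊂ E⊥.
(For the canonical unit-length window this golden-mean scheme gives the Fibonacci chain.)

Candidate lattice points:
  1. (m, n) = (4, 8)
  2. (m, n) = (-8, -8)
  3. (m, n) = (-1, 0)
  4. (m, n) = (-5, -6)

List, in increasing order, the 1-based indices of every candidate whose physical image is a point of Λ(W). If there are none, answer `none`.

1, 3

Numerically β ≈ 1.61803 and β' = −1/β ≈ -0.61803.
candidate 1: (m,n)=(4,8) → π∥ = 4+8·β ≈ 16.94427, π⊥ = 4+8·β' ≈ -0.94427 ∈ [-1.1, -0.7) ⇒ IN Λ
candidate 2: (m,n)=(-8,-8) → π∥ = -8-8·β ≈ -20.94427, π⊥ = -8-8·β' ≈ -3.05573 ∉ [-1.1, -0.7) ⇒ out
candidate 3: (m,n)=(-1,0) → π∥ = -1+0·β ≈ -1.00000, π⊥ = -1+0·β' ≈ -1.00000 ∈ [-1.1, -0.7) ⇒ IN Λ
candidate 4: (m,n)=(-5,-6) → π∥ = -5-6·β ≈ -14.70820, π⊥ = -5-6·β' ≈ -1.29180 ∉ [-1.1, -0.7) ⇒ out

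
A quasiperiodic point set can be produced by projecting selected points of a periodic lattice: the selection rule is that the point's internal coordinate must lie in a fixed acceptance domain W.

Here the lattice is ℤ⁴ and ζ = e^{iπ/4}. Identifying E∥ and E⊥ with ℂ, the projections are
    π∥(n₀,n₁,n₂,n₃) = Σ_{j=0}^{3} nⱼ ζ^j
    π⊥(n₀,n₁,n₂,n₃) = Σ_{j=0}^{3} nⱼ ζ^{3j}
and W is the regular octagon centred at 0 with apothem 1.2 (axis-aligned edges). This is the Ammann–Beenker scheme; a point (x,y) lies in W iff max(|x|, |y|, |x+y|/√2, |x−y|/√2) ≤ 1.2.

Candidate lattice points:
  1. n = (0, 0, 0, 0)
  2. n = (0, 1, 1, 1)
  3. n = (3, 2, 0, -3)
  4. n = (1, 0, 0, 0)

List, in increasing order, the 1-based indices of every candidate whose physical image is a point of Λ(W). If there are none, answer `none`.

π⊥(n) = n₀ + n₁ζ³ + n₂ζ⁶ + n₃ζ⁹ where ζ = e^{iπ/4}.
#1 (0, 0, 0, 0): internal (0.0000, 0.0000); octagon support 0.0000 vs apothem 1.2 → ∈ W
#2 (0, 1, 1, 1): internal (0.0000, 0.4142); octagon support 0.4142 vs apothem 1.2 → ∈ W
#3 (3, 2, 0, -3): internal (-0.5355, -0.7071); octagon support 0.8787 vs apothem 1.2 → ∈ W
#4 (1, 0, 0, 0): internal (1.0000, 0.0000); octagon support 1.0000 vs apothem 1.2 → ∈ W

1, 2, 3, 4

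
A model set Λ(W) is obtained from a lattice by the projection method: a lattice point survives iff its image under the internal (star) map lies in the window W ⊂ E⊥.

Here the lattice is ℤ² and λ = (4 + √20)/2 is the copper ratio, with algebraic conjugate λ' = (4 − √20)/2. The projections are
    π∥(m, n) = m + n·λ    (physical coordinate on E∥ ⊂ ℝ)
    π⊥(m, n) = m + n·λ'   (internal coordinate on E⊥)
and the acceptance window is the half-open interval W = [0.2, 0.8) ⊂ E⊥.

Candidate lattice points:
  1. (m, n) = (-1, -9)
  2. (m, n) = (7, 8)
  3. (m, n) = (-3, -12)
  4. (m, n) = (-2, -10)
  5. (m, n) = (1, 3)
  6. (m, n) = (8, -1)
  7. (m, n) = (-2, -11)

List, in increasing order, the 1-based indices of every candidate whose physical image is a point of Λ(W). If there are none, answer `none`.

4, 5, 7

Numerically λ ≈ 4.2361 and λ' = −1/λ ≈ -0.2361.
candidate 1: (m,n)=(-1,-9) → π∥ = -1-9·λ ≈ -39.1246, π⊥ = -1-9·λ' ≈ 1.1246 ∉ [0.2, 0.8) ⇒ out
candidate 2: (m,n)=(7,8) → π∥ = 7+8·λ ≈ 40.8885, π⊥ = 7+8·λ' ≈ 5.1115 ∉ [0.2, 0.8) ⇒ out
candidate 3: (m,n)=(-3,-12) → π∥ = -3-12·λ ≈ -53.8328, π⊥ = -3-12·λ' ≈ -0.1672 ∉ [0.2, 0.8) ⇒ out
candidate 4: (m,n)=(-2,-10) → π∥ = -2-10·λ ≈ -44.3607, π⊥ = -2-10·λ' ≈ 0.3607 ∈ [0.2, 0.8) ⇒ IN Λ
candidate 5: (m,n)=(1,3) → π∥ = 1+3·λ ≈ 13.7082, π⊥ = 1+3·λ' ≈ 0.2918 ∈ [0.2, 0.8) ⇒ IN Λ
candidate 6: (m,n)=(8,-1) → π∥ = 8-1·λ ≈ 3.7639, π⊥ = 8-1·λ' ≈ 8.2361 ∉ [0.2, 0.8) ⇒ out
candidate 7: (m,n)=(-2,-11) → π∥ = -2-11·λ ≈ -48.5967, π⊥ = -2-11·λ' ≈ 0.5967 ∈ [0.2, 0.8) ⇒ IN Λ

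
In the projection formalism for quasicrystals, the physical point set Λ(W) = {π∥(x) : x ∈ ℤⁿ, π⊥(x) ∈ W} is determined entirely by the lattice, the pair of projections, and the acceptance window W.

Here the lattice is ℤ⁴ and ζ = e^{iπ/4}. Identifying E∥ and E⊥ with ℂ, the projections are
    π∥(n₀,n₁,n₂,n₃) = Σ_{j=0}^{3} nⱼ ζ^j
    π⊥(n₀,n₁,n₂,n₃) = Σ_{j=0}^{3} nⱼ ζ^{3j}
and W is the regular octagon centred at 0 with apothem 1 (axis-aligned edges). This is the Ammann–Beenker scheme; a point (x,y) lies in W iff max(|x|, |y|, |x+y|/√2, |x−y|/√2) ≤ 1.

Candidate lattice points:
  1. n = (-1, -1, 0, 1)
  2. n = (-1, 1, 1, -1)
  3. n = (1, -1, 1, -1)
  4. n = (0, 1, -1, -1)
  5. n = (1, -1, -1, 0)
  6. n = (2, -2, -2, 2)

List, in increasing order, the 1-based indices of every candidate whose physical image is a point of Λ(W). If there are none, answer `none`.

π⊥(n) = n₀ + n₁ζ³ + n₂ζ⁶ + n₃ζ⁹ where ζ = e^{iπ/4}.
#1 (-1, -1, 0, 1): internal (0.4142, 0.0000); octagon support 0.4142 vs apothem 1 → ∈ W
#2 (-1, 1, 1, -1): internal (-2.4142, -1.0000); octagon support 2.4142 vs apothem 1 → ∉ W
#3 (1, -1, 1, -1): internal (1.0000, -2.4142); octagon support 2.4142 vs apothem 1 → ∉ W
#4 (0, 1, -1, -1): internal (-1.4142, 1.0000); octagon support 1.7071 vs apothem 1 → ∉ W
#5 (1, -1, -1, 0): internal (1.7071, 0.2929); octagon support 1.7071 vs apothem 1 → ∉ W
#6 (2, -2, -2, 2): internal (4.8284, 2.0000); octagon support 4.8284 vs apothem 1 → ∉ W

1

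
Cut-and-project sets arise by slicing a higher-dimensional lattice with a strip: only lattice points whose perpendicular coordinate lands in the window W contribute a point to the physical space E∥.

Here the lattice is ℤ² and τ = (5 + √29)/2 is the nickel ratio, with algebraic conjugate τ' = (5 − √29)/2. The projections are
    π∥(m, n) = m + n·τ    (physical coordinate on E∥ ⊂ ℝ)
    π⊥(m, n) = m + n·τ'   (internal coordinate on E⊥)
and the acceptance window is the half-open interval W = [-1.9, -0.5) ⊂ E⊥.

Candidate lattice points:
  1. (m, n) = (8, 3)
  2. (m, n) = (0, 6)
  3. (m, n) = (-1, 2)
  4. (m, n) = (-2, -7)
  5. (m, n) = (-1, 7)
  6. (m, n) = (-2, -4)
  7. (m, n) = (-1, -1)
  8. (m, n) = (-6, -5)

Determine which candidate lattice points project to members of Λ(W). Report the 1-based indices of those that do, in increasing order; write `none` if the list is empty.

2, 3, 4, 6, 7

τ' = (5−√29)/2 ≈ -0.192582.
[1] lift (8,3): star map gives 7.422253; window check -1.9 ≤ 7.422253 < -0.5 is false → out
[2] lift (0,6): star map gives -1.155494; window check -1.9 ≤ -1.155494 < -0.5 is true → IN Λ
[3] lift (-1,2): star map gives -1.385165; window check -1.9 ≤ -1.385165 < -0.5 is true → IN Λ
[4] lift (-2,-7): star map gives -0.651923; window check -1.9 ≤ -0.651923 < -0.5 is true → IN Λ
[5] lift (-1,7): star map gives -2.348077; window check -1.9 ≤ -2.348077 < -0.5 is false → out
[6] lift (-2,-4): star map gives -1.229670; window check -1.9 ≤ -1.229670 < -0.5 is true → IN Λ
[7] lift (-1,-1): star map gives -0.807418; window check -1.9 ≤ -0.807418 < -0.5 is true → IN Λ
[8] lift (-6,-5): star map gives -5.037088; window check -1.9 ≤ -5.037088 < -0.5 is false → out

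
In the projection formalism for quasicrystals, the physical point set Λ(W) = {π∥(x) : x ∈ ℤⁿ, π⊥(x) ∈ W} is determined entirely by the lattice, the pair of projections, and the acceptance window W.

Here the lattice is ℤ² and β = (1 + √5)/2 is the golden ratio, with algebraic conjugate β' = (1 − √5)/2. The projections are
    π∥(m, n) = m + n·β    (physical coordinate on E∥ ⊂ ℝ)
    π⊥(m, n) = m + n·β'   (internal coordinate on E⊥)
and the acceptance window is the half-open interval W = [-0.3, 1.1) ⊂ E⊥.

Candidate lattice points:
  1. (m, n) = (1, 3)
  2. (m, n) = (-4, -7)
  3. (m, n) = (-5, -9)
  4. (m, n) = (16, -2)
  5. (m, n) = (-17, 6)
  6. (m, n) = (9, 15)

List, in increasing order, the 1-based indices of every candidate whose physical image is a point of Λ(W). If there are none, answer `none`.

2, 3, 6

Compute β' = (1−√5)/2 = -0.6180, so π⊥(m,n) = m -0.6180·n.
candidate 1: (m,n)=(1,3) → π∥ = 1+3·β ≈ 5.8541, π⊥ = 1+3·β' ≈ -0.8541 ∉ [-0.3, 1.1) ⇒ out
candidate 2: (m,n)=(-4,-7) → π∥ = -4-7·β ≈ -15.3262, π⊥ = -4-7·β' ≈ 0.3262 ∈ [-0.3, 1.1) ⇒ IN Λ
candidate 3: (m,n)=(-5,-9) → π∥ = -5-9·β ≈ -19.5623, π⊥ = -5-9·β' ≈ 0.5623 ∈ [-0.3, 1.1) ⇒ IN Λ
candidate 4: (m,n)=(16,-2) → π∥ = 16-2·β ≈ 12.7639, π⊥ = 16-2·β' ≈ 17.2361 ∉ [-0.3, 1.1) ⇒ out
candidate 5: (m,n)=(-17,6) → π∥ = -17+6·β ≈ -7.2918, π⊥ = -17+6·β' ≈ -20.7082 ∉ [-0.3, 1.1) ⇒ out
candidate 6: (m,n)=(9,15) → π∥ = 9+15·β ≈ 33.2705, π⊥ = 9+15·β' ≈ -0.2705 ∈ [-0.3, 1.1) ⇒ IN Λ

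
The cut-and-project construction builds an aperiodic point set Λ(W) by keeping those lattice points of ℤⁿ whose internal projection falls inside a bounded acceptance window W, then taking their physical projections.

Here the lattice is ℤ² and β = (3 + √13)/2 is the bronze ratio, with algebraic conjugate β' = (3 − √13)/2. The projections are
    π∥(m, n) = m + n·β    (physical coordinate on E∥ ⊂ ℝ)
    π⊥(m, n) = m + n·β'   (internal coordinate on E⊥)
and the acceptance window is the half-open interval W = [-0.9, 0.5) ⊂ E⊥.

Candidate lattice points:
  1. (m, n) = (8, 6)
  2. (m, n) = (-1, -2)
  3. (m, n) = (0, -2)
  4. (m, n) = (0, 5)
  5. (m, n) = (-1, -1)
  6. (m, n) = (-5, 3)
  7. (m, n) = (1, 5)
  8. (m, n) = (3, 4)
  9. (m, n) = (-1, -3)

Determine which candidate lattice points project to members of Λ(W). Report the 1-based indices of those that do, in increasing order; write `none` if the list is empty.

2, 5, 7, 9

Numerically β ≈ 3.3028 and β' = −1/β ≈ -0.3028.
#1 (8,6): internal coord 8 + (6)·β' = +6.1833; +6.1833 ∉ [-0.9, 0.5) → out
#2 (-1,-2): internal coord -1 + (-2)·β' = -0.3944; -0.3944 ∈ [-0.9, 0.5) → IN Λ
#3 (0,-2): internal coord 0 + (-2)·β' = +0.6056; +0.6056 ∉ [-0.9, 0.5) → out
#4 (0,5): internal coord 0 + (5)·β' = -1.5139; -1.5139 ∉ [-0.9, 0.5) → out
#5 (-1,-1): internal coord -1 + (-1)·β' = -0.6972; -0.6972 ∈ [-0.9, 0.5) → IN Λ
#6 (-5,3): internal coord -5 + (3)·β' = -5.9083; -5.9083 ∉ [-0.9, 0.5) → out
#7 (1,5): internal coord 1 + (5)·β' = -0.5139; -0.5139 ∈ [-0.9, 0.5) → IN Λ
#8 (3,4): internal coord 3 + (4)·β' = +1.7889; +1.7889 ∉ [-0.9, 0.5) → out
#9 (-1,-3): internal coord -1 + (-3)·β' = -0.0917; -0.0917 ∈ [-0.9, 0.5) → IN Λ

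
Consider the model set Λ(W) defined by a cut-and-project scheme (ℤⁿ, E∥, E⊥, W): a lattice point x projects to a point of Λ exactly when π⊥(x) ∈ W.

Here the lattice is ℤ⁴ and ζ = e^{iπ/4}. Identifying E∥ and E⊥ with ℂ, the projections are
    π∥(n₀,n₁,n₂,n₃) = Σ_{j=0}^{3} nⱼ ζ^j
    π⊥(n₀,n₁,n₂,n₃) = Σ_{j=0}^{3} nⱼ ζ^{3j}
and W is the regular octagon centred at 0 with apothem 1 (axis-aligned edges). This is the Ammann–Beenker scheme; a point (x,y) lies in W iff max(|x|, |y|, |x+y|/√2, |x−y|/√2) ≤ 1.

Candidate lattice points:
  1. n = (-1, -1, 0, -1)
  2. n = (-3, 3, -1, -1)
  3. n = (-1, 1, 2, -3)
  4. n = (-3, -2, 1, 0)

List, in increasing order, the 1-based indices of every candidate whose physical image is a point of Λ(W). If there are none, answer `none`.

none

Internal map: ζ^{3j} for j=0..3 gives (1,0), (−√2/2,√2/2), (0,−1), (√2/2,√2/2).
#1 (-1, -1, 0, -1): internal (-1.000000, -1.414214); octagon support 1.707107 vs apothem 1 → ∉ W
#2 (-3, 3, -1, -1): internal (-5.828427, 2.414214); octagon support 5.828427 vs apothem 1 → ∉ W
#3 (-1, 1, 2, -3): internal (-3.828427, -3.414214); octagon support 5.121320 vs apothem 1 → ∉ W
#4 (-3, -2, 1, 0): internal (-1.585786, -2.414214); octagon support 2.828427 vs apothem 1 → ∉ W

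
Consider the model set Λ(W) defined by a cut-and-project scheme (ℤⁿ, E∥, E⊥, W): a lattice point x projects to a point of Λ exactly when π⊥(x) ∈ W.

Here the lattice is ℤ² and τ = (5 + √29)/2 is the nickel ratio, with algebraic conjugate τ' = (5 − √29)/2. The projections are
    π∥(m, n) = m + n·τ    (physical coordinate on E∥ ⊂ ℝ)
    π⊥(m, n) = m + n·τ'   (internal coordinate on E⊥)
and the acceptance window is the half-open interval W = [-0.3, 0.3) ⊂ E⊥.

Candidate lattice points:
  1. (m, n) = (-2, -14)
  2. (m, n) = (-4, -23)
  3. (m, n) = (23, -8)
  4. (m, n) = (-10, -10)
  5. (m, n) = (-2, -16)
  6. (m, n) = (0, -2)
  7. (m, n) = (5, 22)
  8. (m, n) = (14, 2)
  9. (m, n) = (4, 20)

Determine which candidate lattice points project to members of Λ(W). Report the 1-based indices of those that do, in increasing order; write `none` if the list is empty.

9

Compute τ' = (5−√29)/2 = -0.192582, so π⊥(m,n) = m -0.192582·n.
[1] lift (-2,-14): star map gives 0.696154; window check -0.3 ≤ 0.696154 < 0.3 is false → out
[2] lift (-4,-23): star map gives 0.429395; window check -0.3 ≤ 0.429395 < 0.3 is false → out
[3] lift (23,-8): star map gives 24.540659; window check -0.3 ≤ 24.540659 < 0.3 is false → out
[4] lift (-10,-10): star map gives -8.074176; window check -0.3 ≤ -8.074176 < 0.3 is false → out
[5] lift (-2,-16): star map gives 1.081318; window check -0.3 ≤ 1.081318 < 0.3 is false → out
[6] lift (0,-2): star map gives 0.385165; window check -0.3 ≤ 0.385165 < 0.3 is false → out
[7] lift (5,22): star map gives 0.763187; window check -0.3 ≤ 0.763187 < 0.3 is false → out
[8] lift (14,2): star map gives 13.614835; window check -0.3 ≤ 13.614835 < 0.3 is false → out
[9] lift (4,20): star map gives 0.148352; window check -0.3 ≤ 0.148352 < 0.3 is true → IN Λ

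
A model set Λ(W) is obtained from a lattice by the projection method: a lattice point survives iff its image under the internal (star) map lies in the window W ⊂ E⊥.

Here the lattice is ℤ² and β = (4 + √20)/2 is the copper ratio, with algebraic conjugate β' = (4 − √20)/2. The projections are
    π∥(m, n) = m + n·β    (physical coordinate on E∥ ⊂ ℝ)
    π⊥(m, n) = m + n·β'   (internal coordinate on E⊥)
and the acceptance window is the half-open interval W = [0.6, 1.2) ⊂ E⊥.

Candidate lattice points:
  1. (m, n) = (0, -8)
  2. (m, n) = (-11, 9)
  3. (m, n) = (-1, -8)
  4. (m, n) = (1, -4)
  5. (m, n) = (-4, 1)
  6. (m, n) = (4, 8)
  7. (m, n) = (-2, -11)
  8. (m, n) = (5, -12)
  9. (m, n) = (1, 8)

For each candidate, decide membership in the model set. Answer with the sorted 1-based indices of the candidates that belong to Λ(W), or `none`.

β' = (4−√20)/2 ≈ -0.2361.
[1] lift (0,-8): star map gives 1.8885; window check 0.6 ≤ 1.8885 < 1.2 is false → out
[2] lift (-11,9): star map gives -13.1246; window check 0.6 ≤ -13.1246 < 1.2 is false → out
[3] lift (-1,-8): star map gives 0.8885; window check 0.6 ≤ 0.8885 < 1.2 is true → IN Λ
[4] lift (1,-4): star map gives 1.9443; window check 0.6 ≤ 1.9443 < 1.2 is false → out
[5] lift (-4,1): star map gives -4.2361; window check 0.6 ≤ -4.2361 < 1.2 is false → out
[6] lift (4,8): star map gives 2.1115; window check 0.6 ≤ 2.1115 < 1.2 is false → out
[7] lift (-2,-11): star map gives 0.5967; window check 0.6 ≤ 0.5967 < 1.2 is false → out
[8] lift (5,-12): star map gives 7.8328; window check 0.6 ≤ 7.8328 < 1.2 is false → out
[9] lift (1,8): star map gives -0.8885; window check 0.6 ≤ -0.8885 < 1.2 is false → out

3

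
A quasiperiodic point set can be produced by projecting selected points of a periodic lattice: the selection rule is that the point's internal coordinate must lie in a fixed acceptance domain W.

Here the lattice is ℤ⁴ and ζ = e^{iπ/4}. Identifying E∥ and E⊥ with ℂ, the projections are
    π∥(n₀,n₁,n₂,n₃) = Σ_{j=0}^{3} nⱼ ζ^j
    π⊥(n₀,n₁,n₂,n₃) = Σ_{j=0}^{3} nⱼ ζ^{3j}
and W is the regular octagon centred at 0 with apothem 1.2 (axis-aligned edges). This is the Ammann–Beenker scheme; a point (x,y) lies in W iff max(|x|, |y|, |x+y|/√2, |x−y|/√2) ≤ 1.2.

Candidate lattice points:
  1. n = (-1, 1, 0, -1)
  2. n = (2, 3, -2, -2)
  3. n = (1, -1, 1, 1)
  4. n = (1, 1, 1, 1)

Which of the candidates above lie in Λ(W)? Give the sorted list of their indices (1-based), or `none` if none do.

4

Internal map: ζ^{3j} for j=0..3 gives (1,0), (−√2/2,√2/2), (0,−1), (√2/2,√2/2).
candidate 1: n = (-1, 1, 0, -1) → π⊥ ≈ (-2.4142, +0.0000); max(|x|,|y|,|x±y|/√2) = 2.4142 > 1.2 ⇒ ∉ W
candidate 2: n = (2, 3, -2, -2) → π⊥ ≈ (-1.5355, +2.7071); max(|x|,|y|,|x±y|/√2) = 3.0000 > 1.2 ⇒ ∉ W
candidate 3: n = (1, -1, 1, 1) → π⊥ ≈ (+2.4142, -1.0000); max(|x|,|y|,|x±y|/√2) = 2.4142 > 1.2 ⇒ ∉ W
candidate 4: n = (1, 1, 1, 1) → π⊥ ≈ (+1.0000, +0.4142); max(|x|,|y|,|x±y|/√2) = 1.0000 ≤ 1.2 ⇒ ∈ W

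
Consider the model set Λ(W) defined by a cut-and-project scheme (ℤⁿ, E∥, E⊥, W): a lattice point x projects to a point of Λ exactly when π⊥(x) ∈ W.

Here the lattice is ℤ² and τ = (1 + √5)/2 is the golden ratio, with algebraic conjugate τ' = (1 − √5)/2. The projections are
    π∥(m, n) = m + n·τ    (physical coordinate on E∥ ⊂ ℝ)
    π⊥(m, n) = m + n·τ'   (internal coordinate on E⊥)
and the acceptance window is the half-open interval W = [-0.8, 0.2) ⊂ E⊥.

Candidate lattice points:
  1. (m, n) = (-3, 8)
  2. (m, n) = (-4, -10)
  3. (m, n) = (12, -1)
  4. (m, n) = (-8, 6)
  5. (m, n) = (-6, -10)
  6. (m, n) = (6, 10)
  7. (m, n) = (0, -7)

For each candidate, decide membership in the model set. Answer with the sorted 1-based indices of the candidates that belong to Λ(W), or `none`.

τ' = (1−√5)/2 ≈ -0.6180.
#1 (-3,8): internal coord -3 + (8)·τ' = -7.9443; -7.9443 ∉ [-0.8, 0.2) → out
#2 (-4,-10): internal coord -4 + (-10)·τ' = +2.1803; +2.1803 ∉ [-0.8, 0.2) → out
#3 (12,-1): internal coord 12 + (-1)·τ' = +12.6180; +12.6180 ∉ [-0.8, 0.2) → out
#4 (-8,6): internal coord -8 + (6)·τ' = -11.7082; -11.7082 ∉ [-0.8, 0.2) → out
#5 (-6,-10): internal coord -6 + (-10)·τ' = +0.1803; +0.1803 ∈ [-0.8, 0.2) → IN Λ
#6 (6,10): internal coord 6 + (10)·τ' = -0.1803; -0.1803 ∈ [-0.8, 0.2) → IN Λ
#7 (0,-7): internal coord 0 + (-7)·τ' = +4.3262; +4.3262 ∉ [-0.8, 0.2) → out

5, 6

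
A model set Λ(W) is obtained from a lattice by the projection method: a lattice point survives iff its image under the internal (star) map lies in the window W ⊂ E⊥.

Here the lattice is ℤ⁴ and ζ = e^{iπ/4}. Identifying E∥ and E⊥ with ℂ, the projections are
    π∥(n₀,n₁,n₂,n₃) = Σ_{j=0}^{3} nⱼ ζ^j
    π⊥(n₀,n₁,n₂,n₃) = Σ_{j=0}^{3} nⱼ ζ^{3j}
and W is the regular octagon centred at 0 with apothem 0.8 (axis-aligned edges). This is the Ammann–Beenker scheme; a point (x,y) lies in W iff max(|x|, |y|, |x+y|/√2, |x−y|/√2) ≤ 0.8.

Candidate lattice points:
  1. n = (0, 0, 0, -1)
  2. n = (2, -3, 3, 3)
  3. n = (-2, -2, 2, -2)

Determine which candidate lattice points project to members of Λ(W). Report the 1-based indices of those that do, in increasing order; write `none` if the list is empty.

none

Internal map: ζ^{3j} for j=0..3 gives (1,0), (−√2/2,√2/2), (0,−1), (√2/2,√2/2).
#1 (0, 0, 0, -1): internal (-0.7071, -0.7071); octagon support 1.0000 vs apothem 0.8 → ∉ W
#2 (2, -3, 3, 3): internal (6.2426, -3.0000); octagon support 6.5355 vs apothem 0.8 → ∉ W
#3 (-2, -2, 2, -2): internal (-2.0000, -4.8284); octagon support 4.8284 vs apothem 0.8 → ∉ W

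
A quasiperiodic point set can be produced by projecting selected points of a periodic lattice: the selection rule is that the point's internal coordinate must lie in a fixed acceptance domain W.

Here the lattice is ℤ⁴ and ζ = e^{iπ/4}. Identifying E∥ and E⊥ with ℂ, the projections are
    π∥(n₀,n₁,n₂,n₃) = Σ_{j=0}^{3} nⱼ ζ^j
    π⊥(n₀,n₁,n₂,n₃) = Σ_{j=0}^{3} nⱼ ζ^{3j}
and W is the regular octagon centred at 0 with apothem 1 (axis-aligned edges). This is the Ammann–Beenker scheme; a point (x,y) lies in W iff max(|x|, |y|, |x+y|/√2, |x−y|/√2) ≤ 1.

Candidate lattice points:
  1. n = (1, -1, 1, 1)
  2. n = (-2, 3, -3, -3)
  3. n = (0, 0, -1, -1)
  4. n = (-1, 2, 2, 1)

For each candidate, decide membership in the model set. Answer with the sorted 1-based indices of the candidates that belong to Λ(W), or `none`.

With ζ = e^{iπ/4} the internal vectors are ζ^0,ζ^3,ζ^6,ζ^9.
candidate 1: n = (1, -1, 1, 1) → π⊥ ≈ (+2.414214, -1.000000); max(|x|,|y|,|x±y|/√2) = 2.414214 > 1 ⇒ ∉ W
candidate 2: n = (-2, 3, -3, -3) → π⊥ ≈ (-6.242641, +3.000000); max(|x|,|y|,|x±y|/√2) = 6.535534 > 1 ⇒ ∉ W
candidate 3: n = (0, 0, -1, -1) → π⊥ ≈ (-0.707107, +0.292893); max(|x|,|y|,|x±y|/√2) = 0.707107 ≤ 1 ⇒ ∈ W
candidate 4: n = (-1, 2, 2, 1) → π⊥ ≈ (-1.707107, +0.121320); max(|x|,|y|,|x±y|/√2) = 1.707107 > 1 ⇒ ∉ W

3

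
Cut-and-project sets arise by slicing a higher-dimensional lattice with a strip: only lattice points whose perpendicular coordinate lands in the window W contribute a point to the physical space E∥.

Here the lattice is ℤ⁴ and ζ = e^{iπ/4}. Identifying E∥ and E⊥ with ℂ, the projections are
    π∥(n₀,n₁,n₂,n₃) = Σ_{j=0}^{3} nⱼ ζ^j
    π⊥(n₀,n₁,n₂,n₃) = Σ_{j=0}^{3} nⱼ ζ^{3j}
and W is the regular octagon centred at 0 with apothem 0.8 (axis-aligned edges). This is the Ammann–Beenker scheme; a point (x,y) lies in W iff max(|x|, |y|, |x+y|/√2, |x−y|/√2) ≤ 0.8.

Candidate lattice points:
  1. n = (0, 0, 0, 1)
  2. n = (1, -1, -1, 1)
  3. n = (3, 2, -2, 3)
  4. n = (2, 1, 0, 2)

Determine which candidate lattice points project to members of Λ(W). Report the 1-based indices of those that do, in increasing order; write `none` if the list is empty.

none

With ζ = e^{iπ/4} the internal vectors are ζ^0,ζ^3,ζ^6,ζ^9.
#1 (0, 0, 0, 1): internal (0.70711, 0.70711); octagon support 1.00000 vs apothem 0.8 → ∉ W
#2 (1, -1, -1, 1): internal (2.41421, 1.00000); octagon support 2.41421 vs apothem 0.8 → ∉ W
#3 (3, 2, -2, 3): internal (3.70711, 5.53553); octagon support 6.53553 vs apothem 0.8 → ∉ W
#4 (2, 1, 0, 2): internal (2.70711, 2.12132); octagon support 3.41421 vs apothem 0.8 → ∉ W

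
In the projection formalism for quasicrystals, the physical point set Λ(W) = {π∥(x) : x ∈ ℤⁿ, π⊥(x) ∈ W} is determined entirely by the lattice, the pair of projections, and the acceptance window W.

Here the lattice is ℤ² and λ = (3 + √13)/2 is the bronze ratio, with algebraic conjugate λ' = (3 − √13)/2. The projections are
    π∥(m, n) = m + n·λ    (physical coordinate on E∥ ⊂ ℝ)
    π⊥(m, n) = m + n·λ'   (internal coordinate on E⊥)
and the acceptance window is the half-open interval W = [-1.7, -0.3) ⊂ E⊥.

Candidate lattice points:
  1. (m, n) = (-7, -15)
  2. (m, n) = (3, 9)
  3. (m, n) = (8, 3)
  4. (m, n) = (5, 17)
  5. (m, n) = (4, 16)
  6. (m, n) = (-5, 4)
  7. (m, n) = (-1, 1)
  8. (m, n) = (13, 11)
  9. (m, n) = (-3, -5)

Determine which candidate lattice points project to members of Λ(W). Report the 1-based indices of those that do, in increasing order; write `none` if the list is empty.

Compute λ' = (3−√13)/2 = -0.3028, so π⊥(m,n) = m -0.3028·n.
[1] lift (-7,-15): star map gives -2.4584; window check -1.7 ≤ -2.4584 < -0.3 is false → out
[2] lift (3,9): star map gives 0.2750; window check -1.7 ≤ 0.2750 < -0.3 is false → out
[3] lift (8,3): star map gives 7.0917; window check -1.7 ≤ 7.0917 < -0.3 is false → out
[4] lift (5,17): star map gives -0.1472; window check -1.7 ≤ -0.1472 < -0.3 is false → out
[5] lift (4,16): star map gives -0.8444; window check -1.7 ≤ -0.8444 < -0.3 is true → IN Λ
[6] lift (-5,4): star map gives -6.2111; window check -1.7 ≤ -6.2111 < -0.3 is false → out
[7] lift (-1,1): star map gives -1.3028; window check -1.7 ≤ -1.3028 < -0.3 is true → IN Λ
[8] lift (13,11): star map gives 9.6695; window check -1.7 ≤ 9.6695 < -0.3 is false → out
[9] lift (-3,-5): star map gives -1.4861; window check -1.7 ≤ -1.4861 < -0.3 is true → IN Λ

5, 7, 9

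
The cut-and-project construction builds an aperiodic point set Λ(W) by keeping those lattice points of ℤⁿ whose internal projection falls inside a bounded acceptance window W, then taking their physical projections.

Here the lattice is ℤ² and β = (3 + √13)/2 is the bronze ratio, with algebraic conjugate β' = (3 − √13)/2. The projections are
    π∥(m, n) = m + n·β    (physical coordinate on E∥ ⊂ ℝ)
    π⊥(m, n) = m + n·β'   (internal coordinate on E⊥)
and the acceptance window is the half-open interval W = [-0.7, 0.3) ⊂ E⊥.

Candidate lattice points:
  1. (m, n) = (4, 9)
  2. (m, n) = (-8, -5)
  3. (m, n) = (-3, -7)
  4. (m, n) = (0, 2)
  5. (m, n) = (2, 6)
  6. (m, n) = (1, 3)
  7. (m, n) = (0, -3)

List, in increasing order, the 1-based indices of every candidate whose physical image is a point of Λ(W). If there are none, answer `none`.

4, 5, 6

Numerically β ≈ 3.30278 and β' = −1/β ≈ -0.30278.
candidate 1: (m,n)=(4,9) → π∥ = 4+9·β ≈ 33.72498, π⊥ = 4+9·β' ≈ 1.27502 ∉ [-0.7, 0.3) ⇒ out
candidate 2: (m,n)=(-8,-5) → π∥ = -8-5·β ≈ -24.51388, π⊥ = -8-5·β' ≈ -6.48612 ∉ [-0.7, 0.3) ⇒ out
candidate 3: (m,n)=(-3,-7) → π∥ = -3-7·β ≈ -26.11943, π⊥ = -3-7·β' ≈ -0.88057 ∉ [-0.7, 0.3) ⇒ out
candidate 4: (m,n)=(0,2) → π∥ = 0+2·β ≈ 6.60555, π⊥ = 0+2·β' ≈ -0.60555 ∈ [-0.7, 0.3) ⇒ IN Λ
candidate 5: (m,n)=(2,6) → π∥ = 2+6·β ≈ 21.81665, π⊥ = 2+6·β' ≈ 0.18335 ∈ [-0.7, 0.3) ⇒ IN Λ
candidate 6: (m,n)=(1,3) → π∥ = 1+3·β ≈ 10.90833, π⊥ = 1+3·β' ≈ 0.09167 ∈ [-0.7, 0.3) ⇒ IN Λ
candidate 7: (m,n)=(0,-3) → π∥ = 0-3·β ≈ -9.90833, π⊥ = 0-3·β' ≈ 0.90833 ∉ [-0.7, 0.3) ⇒ out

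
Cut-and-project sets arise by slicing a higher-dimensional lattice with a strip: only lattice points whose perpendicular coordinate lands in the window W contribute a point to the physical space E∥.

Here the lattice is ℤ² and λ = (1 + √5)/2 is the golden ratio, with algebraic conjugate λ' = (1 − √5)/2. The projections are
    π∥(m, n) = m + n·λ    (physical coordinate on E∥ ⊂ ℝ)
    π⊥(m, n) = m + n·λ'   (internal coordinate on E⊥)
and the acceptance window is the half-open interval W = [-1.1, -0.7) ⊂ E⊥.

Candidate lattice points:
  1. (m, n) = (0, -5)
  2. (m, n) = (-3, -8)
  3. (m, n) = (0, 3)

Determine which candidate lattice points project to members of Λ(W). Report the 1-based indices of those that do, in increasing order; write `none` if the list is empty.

none

Compute λ' = (1−√5)/2 = -0.61803, so π⊥(m,n) = m -0.61803·n.
#1 (0,-5): internal coord 0 + (-5)·λ' = +3.09017; +3.09017 ∉ [-1.1, -0.7) → out
#2 (-3,-8): internal coord -3 + (-8)·λ' = +1.94427; +1.94427 ∉ [-1.1, -0.7) → out
#3 (0,3): internal coord 0 + (3)·λ' = -1.85410; -1.85410 ∉ [-1.1, -0.7) → out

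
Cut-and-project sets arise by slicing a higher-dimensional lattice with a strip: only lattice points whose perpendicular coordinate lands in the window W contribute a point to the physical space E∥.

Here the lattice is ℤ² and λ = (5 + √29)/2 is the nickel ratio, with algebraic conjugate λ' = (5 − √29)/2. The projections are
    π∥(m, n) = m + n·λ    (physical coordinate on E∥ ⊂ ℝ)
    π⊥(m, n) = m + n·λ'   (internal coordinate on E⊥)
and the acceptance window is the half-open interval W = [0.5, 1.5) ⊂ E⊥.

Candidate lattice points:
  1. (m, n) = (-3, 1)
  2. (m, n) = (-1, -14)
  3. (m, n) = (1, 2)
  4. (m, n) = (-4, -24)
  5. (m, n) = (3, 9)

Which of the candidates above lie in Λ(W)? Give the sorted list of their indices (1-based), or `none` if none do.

3, 4, 5

λ' = (5−√29)/2 ≈ -0.192582.
candidate 1: (m,n)=(-3,1) → π∥ = -3+1·λ ≈ 2.192582, π⊥ = -3+1·λ' ≈ -3.192582 ∉ [0.5, 1.5) ⇒ out
candidate 2: (m,n)=(-1,-14) → π∥ = -1-14·λ ≈ -73.696154, π⊥ = -1-14·λ' ≈ 1.696154 ∉ [0.5, 1.5) ⇒ out
candidate 3: (m,n)=(1,2) → π∥ = 1+2·λ ≈ 11.385165, π⊥ = 1+2·λ' ≈ 0.614835 ∈ [0.5, 1.5) ⇒ IN Λ
candidate 4: (m,n)=(-4,-24) → π∥ = -4-24·λ ≈ -128.621978, π⊥ = -4-24·λ' ≈ 0.621978 ∈ [0.5, 1.5) ⇒ IN Λ
candidate 5: (m,n)=(3,9) → π∥ = 3+9·λ ≈ 49.733242, π⊥ = 3+9·λ' ≈ 1.266758 ∈ [0.5, 1.5) ⇒ IN Λ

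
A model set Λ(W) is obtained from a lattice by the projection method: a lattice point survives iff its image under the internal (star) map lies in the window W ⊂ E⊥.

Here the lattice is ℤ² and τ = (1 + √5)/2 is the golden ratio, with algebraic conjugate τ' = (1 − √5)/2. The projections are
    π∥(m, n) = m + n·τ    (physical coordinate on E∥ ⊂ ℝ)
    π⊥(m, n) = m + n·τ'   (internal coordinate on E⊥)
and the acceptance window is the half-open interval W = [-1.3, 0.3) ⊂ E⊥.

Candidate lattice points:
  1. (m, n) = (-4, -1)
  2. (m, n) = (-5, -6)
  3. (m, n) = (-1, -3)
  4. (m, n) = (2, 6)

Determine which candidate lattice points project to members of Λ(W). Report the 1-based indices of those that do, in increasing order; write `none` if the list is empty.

Compute τ' = (1−√5)/2 = -0.6180, so π⊥(m,n) = m -0.6180·n.
[1] lift (-4,-1): star map gives -3.3820; window check -1.3 ≤ -3.3820 < 0.3 is false → out
[2] lift (-5,-6): star map gives -1.2918; window check -1.3 ≤ -1.2918 < 0.3 is true → IN Λ
[3] lift (-1,-3): star map gives 0.8541; window check -1.3 ≤ 0.8541 < 0.3 is false → out
[4] lift (2,6): star map gives -1.7082; window check -1.3 ≤ -1.7082 < 0.3 is false → out

2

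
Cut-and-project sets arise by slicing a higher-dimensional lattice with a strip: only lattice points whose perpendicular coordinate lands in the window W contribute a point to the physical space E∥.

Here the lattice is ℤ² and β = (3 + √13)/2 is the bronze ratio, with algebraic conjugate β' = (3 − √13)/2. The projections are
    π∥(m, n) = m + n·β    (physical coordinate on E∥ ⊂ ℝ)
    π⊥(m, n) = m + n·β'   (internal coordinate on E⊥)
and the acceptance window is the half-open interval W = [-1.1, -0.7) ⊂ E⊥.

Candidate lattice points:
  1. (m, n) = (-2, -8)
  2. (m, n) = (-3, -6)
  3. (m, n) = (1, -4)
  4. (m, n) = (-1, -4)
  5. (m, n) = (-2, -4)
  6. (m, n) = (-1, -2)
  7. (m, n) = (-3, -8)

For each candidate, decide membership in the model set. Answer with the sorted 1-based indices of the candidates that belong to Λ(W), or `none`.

β' = (3−√13)/2 ≈ -0.302776.
#1 (-2,-8): internal coord -2 + (-8)·β' = +0.422205; +0.422205 ∉ [-1.1, -0.7) → out
#2 (-3,-6): internal coord -3 + (-6)·β' = -1.183346; -1.183346 ∉ [-1.1, -0.7) → out
#3 (1,-4): internal coord 1 + (-4)·β' = +2.211103; +2.211103 ∉ [-1.1, -0.7) → out
#4 (-1,-4): internal coord -1 + (-4)·β' = +0.211103; +0.211103 ∉ [-1.1, -0.7) → out
#5 (-2,-4): internal coord -2 + (-4)·β' = -0.788897; -0.788897 ∈ [-1.1, -0.7) → IN Λ
#6 (-1,-2): internal coord -1 + (-2)·β' = -0.394449; -0.394449 ∉ [-1.1, -0.7) → out
#7 (-3,-8): internal coord -3 + (-8)·β' = -0.577795; -0.577795 ∉ [-1.1, -0.7) → out

5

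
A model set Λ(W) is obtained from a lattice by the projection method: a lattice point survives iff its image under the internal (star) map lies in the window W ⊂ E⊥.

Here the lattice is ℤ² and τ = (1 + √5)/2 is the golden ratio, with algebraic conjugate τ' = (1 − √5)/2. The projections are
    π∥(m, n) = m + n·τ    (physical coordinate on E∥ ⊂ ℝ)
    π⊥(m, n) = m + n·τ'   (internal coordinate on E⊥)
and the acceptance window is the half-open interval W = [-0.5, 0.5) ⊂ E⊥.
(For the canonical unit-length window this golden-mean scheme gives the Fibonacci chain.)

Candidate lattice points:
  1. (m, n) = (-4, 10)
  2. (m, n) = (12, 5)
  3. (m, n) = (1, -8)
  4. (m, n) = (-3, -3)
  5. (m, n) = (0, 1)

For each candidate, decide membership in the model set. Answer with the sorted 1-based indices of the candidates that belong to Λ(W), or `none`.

none

Numerically τ ≈ 1.6180 and τ' = −1/τ ≈ -0.6180.
#1 (-4,10): internal coord -4 + (10)·τ' = -10.1803; -10.1803 ∉ [-0.5, 0.5) → out
#2 (12,5): internal coord 12 + (5)·τ' = +8.9098; +8.9098 ∉ [-0.5, 0.5) → out
#3 (1,-8): internal coord 1 + (-8)·τ' = +5.9443; +5.9443 ∉ [-0.5, 0.5) → out
#4 (-3,-3): internal coord -3 + (-3)·τ' = -1.1459; -1.1459 ∉ [-0.5, 0.5) → out
#5 (0,1): internal coord 0 + (1)·τ' = -0.6180; -0.6180 ∉ [-0.5, 0.5) → out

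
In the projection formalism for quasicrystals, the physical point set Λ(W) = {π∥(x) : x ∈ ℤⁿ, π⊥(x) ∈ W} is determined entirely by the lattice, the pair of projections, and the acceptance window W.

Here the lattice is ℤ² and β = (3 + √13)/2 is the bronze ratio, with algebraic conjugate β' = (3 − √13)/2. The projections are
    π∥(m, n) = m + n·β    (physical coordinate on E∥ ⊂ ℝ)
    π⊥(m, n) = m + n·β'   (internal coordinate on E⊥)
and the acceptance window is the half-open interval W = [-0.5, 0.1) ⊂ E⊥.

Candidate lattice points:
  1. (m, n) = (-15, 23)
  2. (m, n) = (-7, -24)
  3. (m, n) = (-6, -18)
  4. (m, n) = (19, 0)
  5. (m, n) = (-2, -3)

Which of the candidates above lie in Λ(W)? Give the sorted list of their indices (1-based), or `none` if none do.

none

Compute β' = (3−√13)/2 = -0.302776, so π⊥(m,n) = m -0.302776·n.
[1] lift (-15,23): star map gives -21.963840; window check -0.5 ≤ -21.963840 < 0.1 is false → out
[2] lift (-7,-24): star map gives 0.266615; window check -0.5 ≤ 0.266615 < 0.1 is false → out
[3] lift (-6,-18): star map gives -0.550039; window check -0.5 ≤ -0.550039 < 0.1 is false → out
[4] lift (19,0): star map gives 19.000000; window check -0.5 ≤ 19.000000 < 0.1 is false → out
[5] lift (-2,-3): star map gives -1.091673; window check -0.5 ≤ -1.091673 < 0.1 is false → out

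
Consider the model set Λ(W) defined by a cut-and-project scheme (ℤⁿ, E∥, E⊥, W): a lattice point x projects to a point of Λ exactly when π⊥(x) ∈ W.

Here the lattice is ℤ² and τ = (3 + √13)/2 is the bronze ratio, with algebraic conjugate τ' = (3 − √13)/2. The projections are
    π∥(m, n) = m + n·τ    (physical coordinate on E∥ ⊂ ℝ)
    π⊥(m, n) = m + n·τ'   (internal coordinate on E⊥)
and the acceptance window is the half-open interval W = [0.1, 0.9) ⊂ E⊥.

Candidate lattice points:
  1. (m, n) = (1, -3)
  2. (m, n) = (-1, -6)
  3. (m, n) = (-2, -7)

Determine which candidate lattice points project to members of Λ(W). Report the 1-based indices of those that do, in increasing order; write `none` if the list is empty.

2, 3

Compute τ' = (3−√13)/2 = -0.30278, so π⊥(m,n) = m -0.30278·n.
candidate 1: (m,n)=(1,-3) → π∥ = 1-3·τ ≈ -8.90833, π⊥ = 1-3·τ' ≈ 1.90833 ∉ [0.1, 0.9) ⇒ out
candidate 2: (m,n)=(-1,-6) → π∥ = -1-6·τ ≈ -20.81665, π⊥ = -1-6·τ' ≈ 0.81665 ∈ [0.1, 0.9) ⇒ IN Λ
candidate 3: (m,n)=(-2,-7) → π∥ = -2-7·τ ≈ -25.11943, π⊥ = -2-7·τ' ≈ 0.11943 ∈ [0.1, 0.9) ⇒ IN Λ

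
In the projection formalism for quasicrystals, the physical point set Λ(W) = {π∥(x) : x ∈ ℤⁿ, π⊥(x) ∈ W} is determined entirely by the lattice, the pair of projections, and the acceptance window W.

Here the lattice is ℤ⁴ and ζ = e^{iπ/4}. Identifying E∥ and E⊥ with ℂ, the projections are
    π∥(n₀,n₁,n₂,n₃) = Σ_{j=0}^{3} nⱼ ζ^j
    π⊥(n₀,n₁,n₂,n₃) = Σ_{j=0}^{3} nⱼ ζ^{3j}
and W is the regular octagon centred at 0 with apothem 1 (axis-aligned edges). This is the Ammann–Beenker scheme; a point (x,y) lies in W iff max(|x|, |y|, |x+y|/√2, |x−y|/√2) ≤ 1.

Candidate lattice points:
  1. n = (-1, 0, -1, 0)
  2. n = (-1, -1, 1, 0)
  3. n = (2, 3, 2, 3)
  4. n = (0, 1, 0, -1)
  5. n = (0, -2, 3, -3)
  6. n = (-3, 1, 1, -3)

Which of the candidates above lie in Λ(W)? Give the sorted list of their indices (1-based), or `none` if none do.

none

Internal map: ζ^{3j} for j=0..3 gives (1,0), (−√2/2,√2/2), (0,−1), (√2/2,√2/2).
candidate 1: n = (-1, 0, -1, 0) → π⊥ ≈ (-1.0000, +1.0000); max(|x|,|y|,|x±y|/√2) = 1.4142 > 1 ⇒ ∉ W
candidate 2: n = (-1, -1, 1, 0) → π⊥ ≈ (-0.2929, -1.7071); max(|x|,|y|,|x±y|/√2) = 1.7071 > 1 ⇒ ∉ W
candidate 3: n = (2, 3, 2, 3) → π⊥ ≈ (+2.0000, +2.2426); max(|x|,|y|,|x±y|/√2) = 3.0000 > 1 ⇒ ∉ W
candidate 4: n = (0, 1, 0, -1) → π⊥ ≈ (-1.4142, +0.0000); max(|x|,|y|,|x±y|/√2) = 1.4142 > 1 ⇒ ∉ W
candidate 5: n = (0, -2, 3, -3) → π⊥ ≈ (-0.7071, -6.5355); max(|x|,|y|,|x±y|/√2) = 6.5355 > 1 ⇒ ∉ W
candidate 6: n = (-3, 1, 1, -3) → π⊥ ≈ (-5.8284, -2.4142); max(|x|,|y|,|x±y|/√2) = 5.8284 > 1 ⇒ ∉ W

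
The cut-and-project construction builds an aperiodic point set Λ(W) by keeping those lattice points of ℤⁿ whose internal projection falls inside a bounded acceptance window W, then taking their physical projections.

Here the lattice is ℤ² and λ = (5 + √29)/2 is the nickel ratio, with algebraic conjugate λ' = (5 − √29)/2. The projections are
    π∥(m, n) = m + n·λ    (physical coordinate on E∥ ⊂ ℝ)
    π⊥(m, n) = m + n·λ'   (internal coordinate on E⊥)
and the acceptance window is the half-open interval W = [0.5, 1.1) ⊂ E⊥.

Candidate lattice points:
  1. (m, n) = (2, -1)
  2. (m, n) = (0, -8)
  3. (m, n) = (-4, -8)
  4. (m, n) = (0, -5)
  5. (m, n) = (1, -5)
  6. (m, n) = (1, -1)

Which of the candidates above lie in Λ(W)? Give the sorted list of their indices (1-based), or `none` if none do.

λ' = (5−√29)/2 ≈ -0.1926.
[1] lift (2,-1): star map gives 2.1926; window check 0.5 ≤ 2.1926 < 1.1 is false → out
[2] lift (0,-8): star map gives 1.5407; window check 0.5 ≤ 1.5407 < 1.1 is false → out
[3] lift (-4,-8): star map gives -2.4593; window check 0.5 ≤ -2.4593 < 1.1 is false → out
[4] lift (0,-5): star map gives 0.9629; window check 0.5 ≤ 0.9629 < 1.1 is true → IN Λ
[5] lift (1,-5): star map gives 1.9629; window check 0.5 ≤ 1.9629 < 1.1 is false → out
[6] lift (1,-1): star map gives 1.1926; window check 0.5 ≤ 1.1926 < 1.1 is false → out

4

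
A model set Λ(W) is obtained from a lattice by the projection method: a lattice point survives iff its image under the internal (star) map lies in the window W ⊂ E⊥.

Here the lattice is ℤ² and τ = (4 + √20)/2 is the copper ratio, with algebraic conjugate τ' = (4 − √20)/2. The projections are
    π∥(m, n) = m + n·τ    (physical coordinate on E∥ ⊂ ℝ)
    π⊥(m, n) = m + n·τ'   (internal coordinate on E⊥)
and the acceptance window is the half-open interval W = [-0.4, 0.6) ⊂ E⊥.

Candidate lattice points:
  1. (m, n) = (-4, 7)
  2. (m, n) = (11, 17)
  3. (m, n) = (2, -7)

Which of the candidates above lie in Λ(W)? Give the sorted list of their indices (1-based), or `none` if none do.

none

τ' = (4−√20)/2 ≈ -0.236068.
#1 (-4,7): internal coord -4 + (7)·τ' = -5.652476; -5.652476 ∉ [-0.4, 0.6) → out
#2 (11,17): internal coord 11 + (17)·τ' = +6.986844; +6.986844 ∉ [-0.4, 0.6) → out
#3 (2,-7): internal coord 2 + (-7)·τ' = +3.652476; +3.652476 ∉ [-0.4, 0.6) → out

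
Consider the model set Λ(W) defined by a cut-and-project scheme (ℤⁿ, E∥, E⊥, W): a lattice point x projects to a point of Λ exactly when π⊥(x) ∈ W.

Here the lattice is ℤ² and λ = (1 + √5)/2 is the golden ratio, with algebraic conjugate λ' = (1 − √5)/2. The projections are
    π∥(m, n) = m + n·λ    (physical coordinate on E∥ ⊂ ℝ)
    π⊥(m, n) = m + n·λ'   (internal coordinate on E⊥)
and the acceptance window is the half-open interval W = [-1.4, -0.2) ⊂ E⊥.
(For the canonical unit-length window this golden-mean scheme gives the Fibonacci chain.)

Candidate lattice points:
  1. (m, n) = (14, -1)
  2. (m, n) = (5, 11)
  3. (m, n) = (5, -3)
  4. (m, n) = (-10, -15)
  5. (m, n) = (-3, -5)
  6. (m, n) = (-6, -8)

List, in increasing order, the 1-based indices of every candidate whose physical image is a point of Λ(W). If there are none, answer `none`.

4, 6

λ' = (1−√5)/2 ≈ -0.618034.
[1] lift (14,-1): star map gives 14.618034; window check -1.4 ≤ 14.618034 < -0.2 is false → out
[2] lift (5,11): star map gives -1.798374; window check -1.4 ≤ -1.798374 < -0.2 is false → out
[3] lift (5,-3): star map gives 6.854102; window check -1.4 ≤ 6.854102 < -0.2 is false → out
[4] lift (-10,-15): star map gives -0.729490; window check -1.4 ≤ -0.729490 < -0.2 is true → IN Λ
[5] lift (-3,-5): star map gives 0.090170; window check -1.4 ≤ 0.090170 < -0.2 is false → out
[6] lift (-6,-8): star map gives -1.055728; window check -1.4 ≤ -1.055728 < -0.2 is true → IN Λ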